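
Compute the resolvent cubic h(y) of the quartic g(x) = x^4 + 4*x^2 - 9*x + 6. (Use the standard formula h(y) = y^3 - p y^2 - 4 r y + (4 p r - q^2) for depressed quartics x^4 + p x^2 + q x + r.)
h(y) = y^3 - 4*y^2 - 24*y + 15

Identify coefficients: p = 4, q = -9, r = 6.
Plug into h(y) = y^3 - p y^2 - 4 r y + (4 p r - q^2):
  h(y) = y^3 - (4) y^2 - 4*(6) y + (4*(4)*(6) - (-9)^2)
       = y^3 + (-4) y^2 + (-24) y + (15).
Simplifying: h(y) = y^3 - 4*y^2 - 24*y + 15.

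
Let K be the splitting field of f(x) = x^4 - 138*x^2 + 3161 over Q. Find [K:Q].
[K:Q] = 4

f factors as (x^2 - 29)(x^2 - 109); the splitting field is K = Q(sqrt(29), sqrt(109)). Since 29, 109, and 3161 are all non-squares in Q, the three subfields Q(sqrt(29)), Q(sqrt(109)), Q(sqrt(3161)) are distinct degree-2 extensions, so [K:Q] = 4 (Klein four Galois group).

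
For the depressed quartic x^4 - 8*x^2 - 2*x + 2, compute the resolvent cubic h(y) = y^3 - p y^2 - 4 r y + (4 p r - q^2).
h(y) = y^3 + 8*y^2 - 8*y - 68

Identify coefficients: p = -8, q = -2, r = 2.
Plug into h(y) = y^3 - p y^2 - 4 r y + (4 p r - q^2):
  h(y) = y^3 - (-8) y^2 - 4*(2) y + (4*(-8)*(2) - (-2)^2)
       = y^3 + (8) y^2 + (-8) y + (-68).
Simplifying: h(y) = y^3 + 8*y^2 - 8*y - 68.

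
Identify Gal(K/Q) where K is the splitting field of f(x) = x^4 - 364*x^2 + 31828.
Gal(K/Q) = V_4 (Klein four-group, Z/2Z × Z/2Z)

f factors as (x^2 - 218)(x^2 - 146), so the splitting field is K = Q(sqrt(218), sqrt(146)). The elements 218, 146, 31828 are all non-squares in Q, so sqrt(218) and sqrt(146) generate independent quadratic extensions. Thus [K:Q] = 4 and Gal(K/Q) is generated by the two order-2 automorphisms sqrt(218) ↦ -sqrt(218) and sqrt(146) ↦ -sqrt(146), giving V_4.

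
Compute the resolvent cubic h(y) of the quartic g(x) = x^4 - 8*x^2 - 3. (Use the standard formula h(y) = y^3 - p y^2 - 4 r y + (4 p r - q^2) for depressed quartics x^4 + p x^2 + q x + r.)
h(y) = y^3 + 8*y^2 + 12*y + 96

Identify coefficients: p = -8, q = 0, r = -3.
Plug into h(y) = y^3 - p y^2 - 4 r y + (4 p r - q^2):
  h(y) = y^3 - (-8) y^2 - 4*(-3) y + (4*(-8)*(-3) - (0)^2)
       = y^3 + (8) y^2 + (12) y + (96).
Simplifying: h(y) = y^3 + 8*y^2 + 12*y + 96.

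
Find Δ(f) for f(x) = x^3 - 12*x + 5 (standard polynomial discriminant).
Δ = 6237

For a depressed cubic x^3 + p x + q the discriminant is Δ = -4 p^3 - 27 q^2 = -4*(-12)^3 - 27*(5)^2 = 6912 - 675 = 6237.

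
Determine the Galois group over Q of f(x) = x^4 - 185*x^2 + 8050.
Gal(K/Q) = V_4 (Klein four-group, Z/2Z × Z/2Z)

f factors as (x^2 - 70)(x^2 - 115), so the splitting field is K = Q(sqrt(70), sqrt(115)). The elements 70, 115, 8050 are all non-squares in Q, so sqrt(70) and sqrt(115) generate independent quadratic extensions. Thus [K:Q] = 4 and Gal(K/Q) is generated by the two order-2 automorphisms sqrt(70) ↦ -sqrt(70) and sqrt(115) ↦ -sqrt(115), giving V_4.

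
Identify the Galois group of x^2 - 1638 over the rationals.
Gal(K/Q) = Z/2Z (cyclic of order 2)

x^2 - 1638 is irreducible over Q since 1638 is not a rational square. The splitting field Q(sqrt(1638)) has degree 2 over Q, and its unique nontrivial automorphism is sqrt(1638) ↦ -sqrt(1638). Hence Gal(Q(sqrt(1638))/Q) = Z/2Z.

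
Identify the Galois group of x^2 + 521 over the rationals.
Gal(K/Q) = Z/2Z (cyclic of order 2)

x^2 + 521 is irreducible over Q since -521 is not a rational square. The splitting field Q(sqrt(-521)) has degree 2 over Q, and its unique nontrivial automorphism is sqrt(-521) ↦ -sqrt(-521). Hence Gal(Q(sqrt(-521))/Q) = Z/2Z.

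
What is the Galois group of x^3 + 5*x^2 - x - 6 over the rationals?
Gal(K/Q) = S_3 (symmetric group of order 6)

Compute the discriminant of x^3 + (5)*x^2 + (-1)*x + (-6): Δ = 2597. Since Δ is not a rational square, the Galois group is not contained in A_3; it must be the full S_3 (irreducibility of the cubic rules out anything smaller).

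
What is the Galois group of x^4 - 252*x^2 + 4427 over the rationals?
Gal(K/Q) = V_4 (Klein four-group, Z/2Z × Z/2Z)

f factors as (x^2 - 233)(x^2 - 19), so the splitting field is K = Q(sqrt(233), sqrt(19)). The elements 233, 19, 4427 are all non-squares in Q, so sqrt(233) and sqrt(19) generate independent quadratic extensions. Thus [K:Q] = 4 and Gal(K/Q) is generated by the two order-2 automorphisms sqrt(233) ↦ -sqrt(233) and sqrt(19) ↦ -sqrt(19), giving V_4.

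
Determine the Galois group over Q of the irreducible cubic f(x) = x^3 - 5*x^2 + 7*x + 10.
Gal(K/Q) = S_3 (symmetric group of order 6)

Compute the discriminant of x^3 + (-5)*x^2 + (7)*x + (10): Δ = -4147. Since Δ is not a rational square, the Galois group is not contained in A_3; it must be the full S_3 (irreducibility of the cubic rules out anything smaller).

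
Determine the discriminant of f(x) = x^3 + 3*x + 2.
Δ = -216

For a depressed cubic x^3 + p x + q the discriminant is Δ = -4 p^3 - 27 q^2 = -4*(3)^3 - 27*(2)^2 = -108 - 108 = -216.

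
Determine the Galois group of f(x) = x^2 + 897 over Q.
Gal(K/Q) = Z/2Z (cyclic of order 2)

x^2 + 897 is irreducible over Q since -897 is not a rational square. The splitting field Q(sqrt(-897)) has degree 2 over Q, and its unique nontrivial automorphism is sqrt(-897) ↦ -sqrt(-897). Hence Gal(Q(sqrt(-897))/Q) = Z/2Z.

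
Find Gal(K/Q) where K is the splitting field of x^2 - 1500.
Gal(K/Q) = Z/2Z (cyclic of order 2)

x^2 - 1500 is irreducible over Q since 1500 is not a rational square. The splitting field Q(sqrt(1500)) has degree 2 over Q, and its unique nontrivial automorphism is sqrt(1500) ↦ -sqrt(1500). Hence Gal(Q(sqrt(1500))/Q) = Z/2Z.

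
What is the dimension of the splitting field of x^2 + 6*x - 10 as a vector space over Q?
[K:Q] = 2

The discriminant of x^2 + (6)*x + (-10) is b^2 - 4c = 36 - (-40) = 76. Since 76 is not a perfect square in Q, the polynomial is irreducible over Q. Its two roots generate a degree-2 extension, so [K:Q] = 2.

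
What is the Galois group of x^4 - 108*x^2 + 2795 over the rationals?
Gal(K/Q) = V_4 (Klein four-group, Z/2Z × Z/2Z)

f factors as (x^2 - 65)(x^2 - 43), so the splitting field is K = Q(sqrt(65), sqrt(43)). The elements 65, 43, 2795 are all non-squares in Q, so sqrt(65) and sqrt(43) generate independent quadratic extensions. Thus [K:Q] = 4 and Gal(K/Q) is generated by the two order-2 automorphisms sqrt(65) ↦ -sqrt(65) and sqrt(43) ↦ -sqrt(43), giving V_4.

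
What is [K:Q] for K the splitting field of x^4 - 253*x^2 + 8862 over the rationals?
[K:Q] = 4

f factors as (x^2 - 211)(x^2 - 42); the splitting field is K = Q(sqrt(211), sqrt(42)). Since 211, 42, and 8862 are all non-squares in Q, the three subfields Q(sqrt(211)), Q(sqrt(42)), Q(sqrt(8862)) are distinct degree-2 extensions, so [K:Q] = 4 (Klein four Galois group).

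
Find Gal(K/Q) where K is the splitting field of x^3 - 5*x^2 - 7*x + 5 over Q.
Gal(K/Q) = S_3 (symmetric group of order 6)

Compute the discriminant of x^3 + (-5)*x^2 + (-7)*x + (5): Δ = 7572. Since Δ is not a rational square, the Galois group is not contained in A_3; it must be the full S_3 (irreducibility of the cubic rules out anything smaller).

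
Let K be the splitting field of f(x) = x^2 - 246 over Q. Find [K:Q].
[K:Q] = 2

The polynomial x^2 - 246 is irreducible over Q since 246 is not a perfect square. Its splitting field is Q(sqrt(246)), which has degree 2 over Q.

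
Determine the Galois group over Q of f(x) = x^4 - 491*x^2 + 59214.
Gal(K/Q) = V_4 (Klein four-group, Z/2Z × Z/2Z)

f factors as (x^2 - 278)(x^2 - 213), so the splitting field is K = Q(sqrt(278), sqrt(213)). The elements 278, 213, 59214 are all non-squares in Q, so sqrt(278) and sqrt(213) generate independent quadratic extensions. Thus [K:Q] = 4 and Gal(K/Q) is generated by the two order-2 automorphisms sqrt(278) ↦ -sqrt(278) and sqrt(213) ↦ -sqrt(213), giving V_4.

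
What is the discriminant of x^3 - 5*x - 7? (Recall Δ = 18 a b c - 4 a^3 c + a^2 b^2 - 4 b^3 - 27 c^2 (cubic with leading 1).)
Δ = -823

For x^3 + a x^2 + b x + c the discriminant is Δ = 18 a b c - 4 a^3 c + a^2 b^2 - 4 b^3 - 27 c^2.
Plug a = 0, b = -5, c = -7:
  18*(0)*(-5)*(-7) - 4*(0)^3*(-7) + (0)^2*(-5)^2 - 4*(-5)^3 - 27*(-7)^2
  = 0 + (0) + 0 + (500) + (-1323)
  = -823.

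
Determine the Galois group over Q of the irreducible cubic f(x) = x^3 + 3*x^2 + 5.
Gal(K/Q) = S_3 (symmetric group of order 6)

Compute the discriminant of x^3 + (3)*x^2 + (0)*x + (5): Δ = -1215. Since Δ is not a rational square, the Galois group is not contained in A_3; it must be the full S_3 (irreducibility of the cubic rules out anything smaller).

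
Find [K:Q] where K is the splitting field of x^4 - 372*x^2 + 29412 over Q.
[K:Q] = 4

f factors as (x^2 - 258)(x^2 - 114); the splitting field is K = Q(sqrt(258), sqrt(114)). Since 258, 114, and 29412 are all non-squares in Q, the three subfields Q(sqrt(258)), Q(sqrt(114)), Q(sqrt(29412)) are distinct degree-2 extensions, so [K:Q] = 4 (Klein four Galois group).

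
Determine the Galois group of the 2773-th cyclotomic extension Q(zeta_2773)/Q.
|Gal(Q(zeta_2773)/Q)| = phi(2773) = 2668; group ≅ (Z/2773Z)^* ≅ Z/46Z × Z/58Z

The n-th cyclotomic polynomial Φ_2773(x) is the minimal polynomial of zeta_2773 over Q and has degree phi(2773) = 2668. So Q(zeta_2773) is a degree-2668 Galois extension with Galois group (Z/2773Z)^*. By CRT, (Z/2773Z)^* ≅ (Z/47Z)^* × (Z/59Z)^*. Each prime-power unit group is (Z/47Z)^* ≅ Z/46Z; (Z/59Z)^* ≅ Z/58Z. Hence Gal(Q(zeta_2773)/Q) ≅ Z/46Z × Z/58Z.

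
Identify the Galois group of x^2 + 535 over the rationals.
Gal(K/Q) = Z/2Z (cyclic of order 2)

x^2 + 535 is irreducible over Q since -535 is not a rational square. The splitting field Q(sqrt(-535)) has degree 2 over Q, and its unique nontrivial automorphism is sqrt(-535) ↦ -sqrt(-535). Hence Gal(Q(sqrt(-535))/Q) = Z/2Z.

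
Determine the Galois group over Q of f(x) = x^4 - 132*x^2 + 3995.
Gal(K/Q) = V_4 (Klein four-group, Z/2Z × Z/2Z)

f factors as (x^2 - 47)(x^2 - 85), so the splitting field is K = Q(sqrt(47), sqrt(85)). The elements 47, 85, 3995 are all non-squares in Q, so sqrt(47) and sqrt(85) generate independent quadratic extensions. Thus [K:Q] = 4 and Gal(K/Q) is generated by the two order-2 automorphisms sqrt(47) ↦ -sqrt(47) and sqrt(85) ↦ -sqrt(85), giving V_4.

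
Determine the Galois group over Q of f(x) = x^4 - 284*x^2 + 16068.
Gal(K/Q) = V_4 (Klein four-group, Z/2Z × Z/2Z)

f factors as (x^2 - 206)(x^2 - 78), so the splitting field is K = Q(sqrt(206), sqrt(78)). The elements 206, 78, 16068 are all non-squares in Q, so sqrt(206) and sqrt(78) generate independent quadratic extensions. Thus [K:Q] = 4 and Gal(K/Q) is generated by the two order-2 automorphisms sqrt(206) ↦ -sqrt(206) and sqrt(78) ↦ -sqrt(78), giving V_4.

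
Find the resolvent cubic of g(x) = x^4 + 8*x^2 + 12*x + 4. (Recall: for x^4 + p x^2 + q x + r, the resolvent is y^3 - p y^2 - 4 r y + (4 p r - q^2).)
h(y) = y^3 - 8*y^2 - 16*y - 16

Identify coefficients: p = 8, q = 12, r = 4.
Plug into h(y) = y^3 - p y^2 - 4 r y + (4 p r - q^2):
  h(y) = y^3 - (8) y^2 - 4*(4) y + (4*(8)*(4) - (12)^2)
       = y^3 + (-8) y^2 + (-16) y + (-16).
Simplifying: h(y) = y^3 - 8*y^2 - 16*y - 16.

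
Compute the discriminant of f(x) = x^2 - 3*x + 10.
Δ = -31

For a quadratic a x^2 + b x + c the discriminant is Δ = b^2 - 4ac = (-3)^2 - 4*(1)*(10) = 9 - (40) = -31.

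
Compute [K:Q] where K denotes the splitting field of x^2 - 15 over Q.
[K:Q] = 2

The discriminant of x^2 + (0)*x + (-15) is b^2 - 4c = 0 - (-60) = 60. Since 60 is not a perfect square in Q, the polynomial is irreducible over Q. Its two roots generate a degree-2 extension, so [K:Q] = 2.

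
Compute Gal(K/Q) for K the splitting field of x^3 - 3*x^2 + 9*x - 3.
Gal(K/Q) = S_3 (symmetric group of order 6)

Compute the discriminant of x^3 + (-3)*x^2 + (9)*x + (-3): Δ = -1296. Since Δ is not a rational square, the Galois group is not contained in A_3; it must be the full S_3 (irreducibility of the cubic rules out anything smaller).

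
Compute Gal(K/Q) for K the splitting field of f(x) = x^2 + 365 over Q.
Gal(K/Q) = Z/2Z (cyclic of order 2)

x^2 + 365 is irreducible over Q since -365 is not a rational square. The splitting field Q(sqrt(-365)) has degree 2 over Q, and its unique nontrivial automorphism is sqrt(-365) ↦ -sqrt(-365). Hence Gal(Q(sqrt(-365))/Q) = Z/2Z.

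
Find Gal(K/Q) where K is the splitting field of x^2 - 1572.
Gal(K/Q) = Z/2Z (cyclic of order 2)

x^2 - 1572 is irreducible over Q since 1572 is not a rational square. The splitting field Q(sqrt(1572)) has degree 2 over Q, and its unique nontrivial automorphism is sqrt(1572) ↦ -sqrt(1572). Hence Gal(Q(sqrt(1572))/Q) = Z/2Z.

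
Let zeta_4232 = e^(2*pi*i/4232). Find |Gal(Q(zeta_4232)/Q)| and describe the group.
|Gal(Q(zeta_4232)/Q)| = phi(4232) = 2024; group ≅ (Z/4232Z)^* ≅ Z/2Z × Z/2Z × Z/506Z

The n-th cyclotomic polynomial Φ_4232(x) is the minimal polynomial of zeta_4232 over Q and has degree phi(4232) = 2024. So Q(zeta_4232) is a degree-2024 Galois extension with Galois group (Z/4232Z)^*. By CRT, (Z/4232Z)^* ≅ (Z/8Z)^* × (Z/529Z)^*. Each prime-power unit group is (Z/8Z)^* ≅ Z/2Z × Z/2Z; (Z/529Z)^* ≅ Z/506Z. Hence Gal(Q(zeta_4232)/Q) ≅ Z/2Z × Z/2Z × Z/506Z.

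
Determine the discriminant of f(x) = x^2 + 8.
Δ = -32

For a quadratic a x^2 + b x + c the discriminant is Δ = b^2 - 4ac = (0)^2 - 4*(1)*(8) = 0 - (32) = -32.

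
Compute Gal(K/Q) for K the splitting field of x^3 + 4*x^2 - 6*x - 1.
Gal(K/Q) = S_3 (symmetric group of order 6)

Compute the discriminant of x^3 + (4)*x^2 + (-6)*x + (-1): Δ = 2101. Since Δ is not a rational square, the Galois group is not contained in A_3; it must be the full S_3 (irreducibility of the cubic rules out anything smaller).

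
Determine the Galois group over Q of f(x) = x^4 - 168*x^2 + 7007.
Gal(K/Q) = V_4 (Klein four-group, Z/2Z × Z/2Z)

f factors as (x^2 - 91)(x^2 - 77), so the splitting field is K = Q(sqrt(91), sqrt(77)). The elements 91, 77, 7007 are all non-squares in Q, so sqrt(91) and sqrt(77) generate independent quadratic extensions. Thus [K:Q] = 4 and Gal(K/Q) is generated by the two order-2 automorphisms sqrt(91) ↦ -sqrt(91) and sqrt(77) ↦ -sqrt(77), giving V_4.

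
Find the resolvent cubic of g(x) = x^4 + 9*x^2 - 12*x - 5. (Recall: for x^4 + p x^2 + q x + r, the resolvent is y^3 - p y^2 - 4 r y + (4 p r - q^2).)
h(y) = y^3 - 9*y^2 + 20*y - 324

Identify coefficients: p = 9, q = -12, r = -5.
Plug into h(y) = y^3 - p y^2 - 4 r y + (4 p r - q^2):
  h(y) = y^3 - (9) y^2 - 4*(-5) y + (4*(9)*(-5) - (-12)^2)
       = y^3 + (-9) y^2 + (20) y + (-324).
Simplifying: h(y) = y^3 - 9*y^2 + 20*y - 324.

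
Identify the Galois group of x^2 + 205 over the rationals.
Gal(K/Q) = Z/2Z (cyclic of order 2)

x^2 + 205 is irreducible over Q since -205 is not a rational square. The splitting field Q(sqrt(-205)) has degree 2 over Q, and its unique nontrivial automorphism is sqrt(-205) ↦ -sqrt(-205). Hence Gal(Q(sqrt(-205))/Q) = Z/2Z.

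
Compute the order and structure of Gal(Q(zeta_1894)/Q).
|Gal(Q(zeta_1894)/Q)| = phi(1894) = 946; group ≅ (Z/1894Z)^* ≅ Z/946Z

The n-th cyclotomic polynomial Φ_1894(x) is the minimal polynomial of zeta_1894 over Q and has degree phi(1894) = 946. So Q(zeta_1894) is a degree-946 Galois extension with Galois group (Z/1894Z)^*. By CRT, (Z/1894Z)^* ≅ (Z/2Z)^* × (Z/947Z)^*. Each prime-power unit group is (Z/2Z)^* ≅ trivial group (order 1); (Z/947Z)^* ≅ Z/946Z. Hence Gal(Q(zeta_1894)/Q) ≅ Z/946Z.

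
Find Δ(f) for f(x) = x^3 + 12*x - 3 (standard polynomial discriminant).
Δ = -7155

For a depressed cubic x^3 + p x + q the discriminant is Δ = -4 p^3 - 27 q^2 = -4*(12)^3 - 27*(-3)^2 = -6912 - 243 = -7155.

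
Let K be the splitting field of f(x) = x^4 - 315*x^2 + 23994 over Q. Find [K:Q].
[K:Q] = 4

f factors as (x^2 - 186)(x^2 - 129); the splitting field is K = Q(sqrt(186), sqrt(129)). Since 186, 129, and 23994 are all non-squares in Q, the three subfields Q(sqrt(186)), Q(sqrt(129)), Q(sqrt(23994)) are distinct degree-2 extensions, so [K:Q] = 4 (Klein four Galois group).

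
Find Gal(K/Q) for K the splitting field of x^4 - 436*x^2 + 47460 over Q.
Gal(K/Q) = V_4 (Klein four-group, Z/2Z × Z/2Z)

f factors as (x^2 - 210)(x^2 - 226), so the splitting field is K = Q(sqrt(210), sqrt(226)). The elements 210, 226, 47460 are all non-squares in Q, so sqrt(210) and sqrt(226) generate independent quadratic extensions. Thus [K:Q] = 4 and Gal(K/Q) is generated by the two order-2 automorphisms sqrt(210) ↦ -sqrt(210) and sqrt(226) ↦ -sqrt(226), giving V_4.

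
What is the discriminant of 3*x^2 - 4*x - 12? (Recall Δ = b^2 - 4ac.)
Δ = 160

For a quadratic a x^2 + b x + c the discriminant is Δ = b^2 - 4ac = (-4)^2 - 4*(3)*(-12) = 16 - (-144) = 160.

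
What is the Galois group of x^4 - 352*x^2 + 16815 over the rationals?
Gal(K/Q) = V_4 (Klein four-group, Z/2Z × Z/2Z)

f factors as (x^2 - 57)(x^2 - 295), so the splitting field is K = Q(sqrt(57), sqrt(295)). The elements 57, 295, 16815 are all non-squares in Q, so sqrt(57) and sqrt(295) generate independent quadratic extensions. Thus [K:Q] = 4 and Gal(K/Q) is generated by the two order-2 automorphisms sqrt(57) ↦ -sqrt(57) and sqrt(295) ↦ -sqrt(295), giving V_4.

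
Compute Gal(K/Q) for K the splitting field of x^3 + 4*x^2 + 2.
Gal(K/Q) = S_3 (symmetric group of order 6)

Compute the discriminant of x^3 + (4)*x^2 + (0)*x + (2): Δ = -620. Since Δ is not a rational square, the Galois group is not contained in A_3; it must be the full S_3 (irreducibility of the cubic rules out anything smaller).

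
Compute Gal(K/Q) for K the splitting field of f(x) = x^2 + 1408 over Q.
Gal(K/Q) = Z/2Z (cyclic of order 2)

x^2 + 1408 is irreducible over Q since -1408 is not a rational square. The splitting field Q(sqrt(-1408)) has degree 2 over Q, and its unique nontrivial automorphism is sqrt(-1408) ↦ -sqrt(-1408). Hence Gal(Q(sqrt(-1408))/Q) = Z/2Z.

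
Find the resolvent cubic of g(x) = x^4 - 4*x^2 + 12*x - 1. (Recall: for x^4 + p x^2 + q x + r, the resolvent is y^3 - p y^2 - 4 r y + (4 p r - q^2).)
h(y) = y^3 + 4*y^2 + 4*y - 128

Identify coefficients: p = -4, q = 12, r = -1.
Plug into h(y) = y^3 - p y^2 - 4 r y + (4 p r - q^2):
  h(y) = y^3 - (-4) y^2 - 4*(-1) y + (4*(-4)*(-1) - (12)^2)
       = y^3 + (4) y^2 + (4) y + (-128).
Simplifying: h(y) = y^3 + 4*y^2 + 4*y - 128.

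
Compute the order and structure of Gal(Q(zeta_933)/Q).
|Gal(Q(zeta_933)/Q)| = phi(933) = 620; group ≅ (Z/933Z)^* ≅ Z/2Z × Z/310Z

The n-th cyclotomic polynomial Φ_933(x) is the minimal polynomial of zeta_933 over Q and has degree phi(933) = 620. So Q(zeta_933) is a degree-620 Galois extension with Galois group (Z/933Z)^*. By CRT, (Z/933Z)^* ≅ (Z/3Z)^* × (Z/311Z)^*. Each prime-power unit group is (Z/3Z)^* ≅ Z/2Z; (Z/311Z)^* ≅ Z/310Z. Hence Gal(Q(zeta_933)/Q) ≅ Z/2Z × Z/310Z.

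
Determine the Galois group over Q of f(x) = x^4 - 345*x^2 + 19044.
Gal(K/Q) = Z/2Z (cyclic of order 2)

f factors as (x^2 - 69)(x^2 - 276), so the splitting field is K = Q(sqrt(69), sqrt(276)). The squarefree part of 69 is 69 and the squarefree part of 276 is also 69, so sqrt(69) and sqrt(276) are both rational multiples of sqrt(69). Hence Q(sqrt(69)) = Q(sqrt(276)) = Q(sqrt(69)), and the splitting field collapses to a single degree-2 extension with Galois group Z/2Z.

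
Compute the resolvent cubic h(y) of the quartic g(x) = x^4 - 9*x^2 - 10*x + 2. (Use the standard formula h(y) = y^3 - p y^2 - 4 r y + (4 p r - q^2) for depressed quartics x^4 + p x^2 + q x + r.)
h(y) = y^3 + 9*y^2 - 8*y - 172

Identify coefficients: p = -9, q = -10, r = 2.
Plug into h(y) = y^3 - p y^2 - 4 r y + (4 p r - q^2):
  h(y) = y^3 - (-9) y^2 - 4*(2) y + (4*(-9)*(2) - (-10)^2)
       = y^3 + (9) y^2 + (-8) y + (-172).
Simplifying: h(y) = y^3 + 9*y^2 - 8*y - 172.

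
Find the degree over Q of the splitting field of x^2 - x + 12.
[K:Q] = 2

The discriminant of x^2 + (-1)*x + (12) is b^2 - 4c = 1 - (48) = -47. Since -47 is not a perfect square in Q, the polynomial is irreducible over Q. Its two roots generate a degree-2 extension, so [K:Q] = 2.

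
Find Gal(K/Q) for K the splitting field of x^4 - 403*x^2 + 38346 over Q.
Gal(K/Q) = V_4 (Klein four-group, Z/2Z × Z/2Z)

f factors as (x^2 - 154)(x^2 - 249), so the splitting field is K = Q(sqrt(154), sqrt(249)). The elements 154, 249, 38346 are all non-squares in Q, so sqrt(154) and sqrt(249) generate independent quadratic extensions. Thus [K:Q] = 4 and Gal(K/Q) is generated by the two order-2 automorphisms sqrt(154) ↦ -sqrt(154) and sqrt(249) ↦ -sqrt(249), giving V_4.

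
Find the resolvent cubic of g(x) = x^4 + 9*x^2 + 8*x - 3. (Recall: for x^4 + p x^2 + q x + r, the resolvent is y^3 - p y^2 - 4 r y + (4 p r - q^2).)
h(y) = y^3 - 9*y^2 + 12*y - 172

Identify coefficients: p = 9, q = 8, r = -3.
Plug into h(y) = y^3 - p y^2 - 4 r y + (4 p r - q^2):
  h(y) = y^3 - (9) y^2 - 4*(-3) y + (4*(9)*(-3) - (8)^2)
       = y^3 + (-9) y^2 + (12) y + (-172).
Simplifying: h(y) = y^3 - 9*y^2 + 12*y - 172.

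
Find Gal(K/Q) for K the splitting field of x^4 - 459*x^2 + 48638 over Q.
Gal(K/Q) = V_4 (Klein four-group, Z/2Z × Z/2Z)

f factors as (x^2 - 166)(x^2 - 293), so the splitting field is K = Q(sqrt(166), sqrt(293)). The elements 166, 293, 48638 are all non-squares in Q, so sqrt(166) and sqrt(293) generate independent quadratic extensions. Thus [K:Q] = 4 and Gal(K/Q) is generated by the two order-2 automorphisms sqrt(166) ↦ -sqrt(166) and sqrt(293) ↦ -sqrt(293), giving V_4.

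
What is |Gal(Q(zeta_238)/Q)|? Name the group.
|Gal(Q(zeta_238)/Q)| = phi(238) = 96; group ≅ (Z/238Z)^* ≅ Z/6Z × Z/16Z

The n-th cyclotomic polynomial Φ_238(x) is the minimal polynomial of zeta_238 over Q and has degree phi(238) = 96. So Q(zeta_238) is a degree-96 Galois extension with Galois group (Z/238Z)^*. By CRT, (Z/238Z)^* ≅ (Z/2Z)^* × (Z/7Z)^* × (Z/17Z)^*. Each prime-power unit group is (Z/2Z)^* ≅ trivial group (order 1); (Z/7Z)^* ≅ Z/6Z; (Z/17Z)^* ≅ Z/16Z. Hence Gal(Q(zeta_238)/Q) ≅ Z/6Z × Z/16Z.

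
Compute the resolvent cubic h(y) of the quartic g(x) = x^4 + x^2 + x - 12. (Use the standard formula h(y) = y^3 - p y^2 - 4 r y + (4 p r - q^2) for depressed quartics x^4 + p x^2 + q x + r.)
h(y) = y^3 - y^2 + 48*y - 49

Identify coefficients: p = 1, q = 1, r = -12.
Plug into h(y) = y^3 - p y^2 - 4 r y + (4 p r - q^2):
  h(y) = y^3 - (1) y^2 - 4*(-12) y + (4*(1)*(-12) - (1)^2)
       = y^3 + (-1) y^2 + (48) y + (-49).
Simplifying: h(y) = y^3 - y^2 + 48*y - 49.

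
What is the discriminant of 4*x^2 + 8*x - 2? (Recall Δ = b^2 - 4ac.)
Δ = 96

For a quadratic a x^2 + b x + c the discriminant is Δ = b^2 - 4ac = (8)^2 - 4*(4)*(-2) = 64 - (-32) = 96.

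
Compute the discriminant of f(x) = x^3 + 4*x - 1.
Δ = -283

For a depressed cubic x^3 + p x + q the discriminant is Δ = -4 p^3 - 27 q^2 = -4*(4)^3 - 27*(-1)^2 = -256 - 27 = -283.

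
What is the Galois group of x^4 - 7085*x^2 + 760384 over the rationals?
Gal(K/Q) = Z/2Z (cyclic of order 2)

f factors as (x^2 - 109)(x^2 - 6976), so the splitting field is K = Q(sqrt(109), sqrt(6976)). The squarefree part of 109 is 109 and the squarefree part of 6976 is also 109, so sqrt(109) and sqrt(6976) are both rational multiples of sqrt(109). Hence Q(sqrt(109)) = Q(sqrt(6976)) = Q(sqrt(109)), and the splitting field collapses to a single degree-2 extension with Galois group Z/2Z.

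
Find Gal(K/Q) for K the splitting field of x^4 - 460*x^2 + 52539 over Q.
Gal(K/Q) = V_4 (Klein four-group, Z/2Z × Z/2Z)

f factors as (x^2 - 249)(x^2 - 211), so the splitting field is K = Q(sqrt(249), sqrt(211)). The elements 249, 211, 52539 are all non-squares in Q, so sqrt(249) and sqrt(211) generate independent quadratic extensions. Thus [K:Q] = 4 and Gal(K/Q) is generated by the two order-2 automorphisms sqrt(249) ↦ -sqrt(249) and sqrt(211) ↦ -sqrt(211), giving V_4.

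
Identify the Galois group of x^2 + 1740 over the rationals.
Gal(K/Q) = Z/2Z (cyclic of order 2)

x^2 + 1740 is irreducible over Q since -1740 is not a rational square. The splitting field Q(sqrt(-1740)) has degree 2 over Q, and its unique nontrivial automorphism is sqrt(-1740) ↦ -sqrt(-1740). Hence Gal(Q(sqrt(-1740))/Q) = Z/2Z.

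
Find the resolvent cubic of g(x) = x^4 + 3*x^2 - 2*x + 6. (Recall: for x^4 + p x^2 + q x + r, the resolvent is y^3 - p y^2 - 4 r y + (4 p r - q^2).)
h(y) = y^3 - 3*y^2 - 24*y + 68

Identify coefficients: p = 3, q = -2, r = 6.
Plug into h(y) = y^3 - p y^2 - 4 r y + (4 p r - q^2):
  h(y) = y^3 - (3) y^2 - 4*(6) y + (4*(3)*(6) - (-2)^2)
       = y^3 + (-3) y^2 + (-24) y + (68).
Simplifying: h(y) = y^3 - 3*y^2 - 24*y + 68.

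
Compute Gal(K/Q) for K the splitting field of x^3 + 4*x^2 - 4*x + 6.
Gal(K/Q) = S_3 (symmetric group of order 6)

Compute the discriminant of x^3 + (4)*x^2 + (-4)*x + (6): Δ = -3724. Since Δ is not a rational square, the Galois group is not contained in A_3; it must be the full S_3 (irreducibility of the cubic rules out anything smaller).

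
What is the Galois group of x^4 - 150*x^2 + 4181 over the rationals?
Gal(K/Q) = V_4 (Klein four-group, Z/2Z × Z/2Z)

f factors as (x^2 - 37)(x^2 - 113), so the splitting field is K = Q(sqrt(37), sqrt(113)). The elements 37, 113, 4181 are all non-squares in Q, so sqrt(37) and sqrt(113) generate independent quadratic extensions. Thus [K:Q] = 4 and Gal(K/Q) is generated by the two order-2 automorphisms sqrt(37) ↦ -sqrt(37) and sqrt(113) ↦ -sqrt(113), giving V_4.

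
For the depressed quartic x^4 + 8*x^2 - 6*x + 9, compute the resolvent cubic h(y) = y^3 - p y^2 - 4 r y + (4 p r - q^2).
h(y) = y^3 - 8*y^2 - 36*y + 252

Identify coefficients: p = 8, q = -6, r = 9.
Plug into h(y) = y^3 - p y^2 - 4 r y + (4 p r - q^2):
  h(y) = y^3 - (8) y^2 - 4*(9) y + (4*(8)*(9) - (-6)^2)
       = y^3 + (-8) y^2 + (-36) y + (252).
Simplifying: h(y) = y^3 - 8*y^2 - 36*y + 252.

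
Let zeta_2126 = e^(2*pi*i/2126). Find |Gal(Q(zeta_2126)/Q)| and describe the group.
|Gal(Q(zeta_2126)/Q)| = phi(2126) = 1062; group ≅ (Z/2126Z)^* ≅ Z/1062Z

The n-th cyclotomic polynomial Φ_2126(x) is the minimal polynomial of zeta_2126 over Q and has degree phi(2126) = 1062. So Q(zeta_2126) is a degree-1062 Galois extension with Galois group (Z/2126Z)^*. By CRT, (Z/2126Z)^* ≅ (Z/2Z)^* × (Z/1063Z)^*. Each prime-power unit group is (Z/2Z)^* ≅ trivial group (order 1); (Z/1063Z)^* ≅ Z/1062Z. Hence Gal(Q(zeta_2126)/Q) ≅ Z/1062Z.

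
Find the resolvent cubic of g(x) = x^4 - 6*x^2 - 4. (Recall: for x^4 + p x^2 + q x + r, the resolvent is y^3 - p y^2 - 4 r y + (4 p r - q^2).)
h(y) = y^3 + 6*y^2 + 16*y + 96

Identify coefficients: p = -6, q = 0, r = -4.
Plug into h(y) = y^3 - p y^2 - 4 r y + (4 p r - q^2):
  h(y) = y^3 - (-6) y^2 - 4*(-4) y + (4*(-6)*(-4) - (0)^2)
       = y^3 + (6) y^2 + (16) y + (96).
Simplifying: h(y) = y^3 + 6*y^2 + 16*y + 96.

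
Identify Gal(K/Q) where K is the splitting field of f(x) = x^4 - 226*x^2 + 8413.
Gal(K/Q) = V_4 (Klein four-group, Z/2Z × Z/2Z)

f factors as (x^2 - 179)(x^2 - 47), so the splitting field is K = Q(sqrt(179), sqrt(47)). The elements 179, 47, 8413 are all non-squares in Q, so sqrt(179) and sqrt(47) generate independent quadratic extensions. Thus [K:Q] = 4 and Gal(K/Q) is generated by the two order-2 automorphisms sqrt(179) ↦ -sqrt(179) and sqrt(47) ↦ -sqrt(47), giving V_4.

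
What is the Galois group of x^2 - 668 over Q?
Gal(K/Q) = Z/2Z (cyclic of order 2)

x^2 - 668 is irreducible over Q since 668 is not a rational square. The splitting field Q(sqrt(668)) has degree 2 over Q, and its unique nontrivial automorphism is sqrt(668) ↦ -sqrt(668). Hence Gal(Q(sqrt(668))/Q) = Z/2Z.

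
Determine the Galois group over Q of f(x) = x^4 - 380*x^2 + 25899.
Gal(K/Q) = V_4 (Klein four-group, Z/2Z × Z/2Z)

f factors as (x^2 - 291)(x^2 - 89), so the splitting field is K = Q(sqrt(291), sqrt(89)). The elements 291, 89, 25899 are all non-squares in Q, so sqrt(291) and sqrt(89) generate independent quadratic extensions. Thus [K:Q] = 4 and Gal(K/Q) is generated by the two order-2 automorphisms sqrt(291) ↦ -sqrt(291) and sqrt(89) ↦ -sqrt(89), giving V_4.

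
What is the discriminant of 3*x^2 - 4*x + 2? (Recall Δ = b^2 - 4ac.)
Δ = -8

For a quadratic a x^2 + b x + c the discriminant is Δ = b^2 - 4ac = (-4)^2 - 4*(3)*(2) = 16 - (24) = -8.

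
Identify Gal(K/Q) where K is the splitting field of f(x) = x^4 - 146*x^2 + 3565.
Gal(K/Q) = V_4 (Klein four-group, Z/2Z × Z/2Z)

f factors as (x^2 - 115)(x^2 - 31), so the splitting field is K = Q(sqrt(115), sqrt(31)). The elements 115, 31, 3565 are all non-squares in Q, so sqrt(115) and sqrt(31) generate independent quadratic extensions. Thus [K:Q] = 4 and Gal(K/Q) is generated by the two order-2 automorphisms sqrt(115) ↦ -sqrt(115) and sqrt(31) ↦ -sqrt(31), giving V_4.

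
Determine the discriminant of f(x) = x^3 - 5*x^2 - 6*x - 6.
Δ = -5448

For x^3 + a x^2 + b x + c the discriminant is Δ = 18 a b c - 4 a^3 c + a^2 b^2 - 4 b^3 - 27 c^2.
Plug a = -5, b = -6, c = -6:
  18*(-5)*(-6)*(-6) - 4*(-5)^3*(-6) + (-5)^2*(-6)^2 - 4*(-6)^3 - 27*(-6)^2
  = -3240 + (-3000) + 900 + (864) + (-972)
  = -5448.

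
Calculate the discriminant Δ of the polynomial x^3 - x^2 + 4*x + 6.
Δ = -1620

For x^3 + a x^2 + b x + c the discriminant is Δ = 18 a b c - 4 a^3 c + a^2 b^2 - 4 b^3 - 27 c^2.
Plug a = -1, b = 4, c = 6:
  18*(-1)*(4)*(6) - 4*(-1)^3*(6) + (-1)^2*(4)^2 - 4*(4)^3 - 27*(6)^2
  = -432 + (24) + 16 + (-256) + (-972)
  = -1620.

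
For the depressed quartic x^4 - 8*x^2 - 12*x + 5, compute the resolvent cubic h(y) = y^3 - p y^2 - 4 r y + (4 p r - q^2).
h(y) = y^3 + 8*y^2 - 20*y - 304

Identify coefficients: p = -8, q = -12, r = 5.
Plug into h(y) = y^3 - p y^2 - 4 r y + (4 p r - q^2):
  h(y) = y^3 - (-8) y^2 - 4*(5) y + (4*(-8)*(5) - (-12)^2)
       = y^3 + (8) y^2 + (-20) y + (-304).
Simplifying: h(y) = y^3 + 8*y^2 - 20*y - 304.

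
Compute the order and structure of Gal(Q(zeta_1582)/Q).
|Gal(Q(zeta_1582)/Q)| = phi(1582) = 672; group ≅ (Z/1582Z)^* ≅ Z/6Z × Z/112Z

The n-th cyclotomic polynomial Φ_1582(x) is the minimal polynomial of zeta_1582 over Q and has degree phi(1582) = 672. So Q(zeta_1582) is a degree-672 Galois extension with Galois group (Z/1582Z)^*. By CRT, (Z/1582Z)^* ≅ (Z/2Z)^* × (Z/7Z)^* × (Z/113Z)^*. Each prime-power unit group is (Z/2Z)^* ≅ trivial group (order 1); (Z/7Z)^* ≅ Z/6Z; (Z/113Z)^* ≅ Z/112Z. Hence Gal(Q(zeta_1582)/Q) ≅ Z/6Z × Z/112Z.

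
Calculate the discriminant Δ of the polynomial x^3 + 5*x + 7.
Δ = -1823

For x^3 + a x^2 + b x + c the discriminant is Δ = 18 a b c - 4 a^3 c + a^2 b^2 - 4 b^3 - 27 c^2.
Plug a = 0, b = 5, c = 7:
  18*(0)*(5)*(7) - 4*(0)^3*(7) + (0)^2*(5)^2 - 4*(5)^3 - 27*(7)^2
  = 0 + (0) + 0 + (-500) + (-1323)
  = -1823.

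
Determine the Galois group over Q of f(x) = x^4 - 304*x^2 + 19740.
Gal(K/Q) = V_4 (Klein four-group, Z/2Z × Z/2Z)

f factors as (x^2 - 210)(x^2 - 94), so the splitting field is K = Q(sqrt(210), sqrt(94)). The elements 210, 94, 19740 are all non-squares in Q, so sqrt(210) and sqrt(94) generate independent quadratic extensions. Thus [K:Q] = 4 and Gal(K/Q) is generated by the two order-2 automorphisms sqrt(210) ↦ -sqrt(210) and sqrt(94) ↦ -sqrt(94), giving V_4.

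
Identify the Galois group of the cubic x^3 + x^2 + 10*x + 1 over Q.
Gal(K/Q) = S_3 (symmetric group of order 6)

Compute the discriminant of x^3 + (1)*x^2 + (10)*x + (1): Δ = -3751. Since Δ is not a rational square, the Galois group is not contained in A_3; it must be the full S_3 (irreducibility of the cubic rules out anything smaller).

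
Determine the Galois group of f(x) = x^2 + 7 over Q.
Gal(K/Q) = Z/2Z (cyclic of order 2)

x^2 + 7 is irreducible over Q since -7 is not a rational square. The splitting field Q(sqrt(-7)) has degree 2 over Q, and its unique nontrivial automorphism is sqrt(-7) ↦ -sqrt(-7). Hence Gal(Q(sqrt(-7))/Q) = Z/2Z.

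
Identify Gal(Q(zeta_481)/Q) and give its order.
|Gal(Q(zeta_481)/Q)| = phi(481) = 432; group ≅ (Z/481Z)^* ≅ Z/12Z × Z/36Z

The n-th cyclotomic polynomial Φ_481(x) is the minimal polynomial of zeta_481 over Q and has degree phi(481) = 432. So Q(zeta_481) is a degree-432 Galois extension with Galois group (Z/481Z)^*. By CRT, (Z/481Z)^* ≅ (Z/13Z)^* × (Z/37Z)^*. Each prime-power unit group is (Z/13Z)^* ≅ Z/12Z; (Z/37Z)^* ≅ Z/36Z. Hence Gal(Q(zeta_481)/Q) ≅ Z/12Z × Z/36Z.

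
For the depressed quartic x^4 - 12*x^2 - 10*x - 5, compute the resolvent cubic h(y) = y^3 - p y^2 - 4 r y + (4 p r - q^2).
h(y) = y^3 + 12*y^2 + 20*y + 140

Identify coefficients: p = -12, q = -10, r = -5.
Plug into h(y) = y^3 - p y^2 - 4 r y + (4 p r - q^2):
  h(y) = y^3 - (-12) y^2 - 4*(-5) y + (4*(-12)*(-5) - (-10)^2)
       = y^3 + (12) y^2 + (20) y + (140).
Simplifying: h(y) = y^3 + 12*y^2 + 20*y + 140.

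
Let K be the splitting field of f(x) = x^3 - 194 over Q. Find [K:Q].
[K:Q] = 6

x^3 - 194 has one real root r = 194^(1/3) and two complex roots r*zeta_3, r*zeta_3^2 where zeta_3 = e^(2*pi*i/3). The splitting field is Q(r, zeta_3). [Q(r):Q] = 3 and [Q(zeta_3):Q] = 2 with gcd = 1, so [Q(r, zeta_3):Q] = 3 * 2 = 6.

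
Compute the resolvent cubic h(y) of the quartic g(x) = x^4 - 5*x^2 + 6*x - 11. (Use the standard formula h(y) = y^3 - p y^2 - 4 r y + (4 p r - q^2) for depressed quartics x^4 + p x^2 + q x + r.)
h(y) = y^3 + 5*y^2 + 44*y + 184

Identify coefficients: p = -5, q = 6, r = -11.
Plug into h(y) = y^3 - p y^2 - 4 r y + (4 p r - q^2):
  h(y) = y^3 - (-5) y^2 - 4*(-11) y + (4*(-5)*(-11) - (6)^2)
       = y^3 + (5) y^2 + (44) y + (184).
Simplifying: h(y) = y^3 + 5*y^2 + 44*y + 184.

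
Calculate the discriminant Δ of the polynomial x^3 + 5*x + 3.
Δ = -743

For a depressed cubic x^3 + p x + q the discriminant is Δ = -4 p^3 - 27 q^2 = -4*(5)^3 - 27*(3)^2 = -500 - 243 = -743.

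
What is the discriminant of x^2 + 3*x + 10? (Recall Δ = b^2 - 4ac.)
Δ = -31

For a quadratic a x^2 + b x + c the discriminant is Δ = b^2 - 4ac = (3)^2 - 4*(1)*(10) = 9 - (40) = -31.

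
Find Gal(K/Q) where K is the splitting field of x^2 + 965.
Gal(K/Q) = Z/2Z (cyclic of order 2)

x^2 + 965 is irreducible over Q since -965 is not a rational square. The splitting field Q(sqrt(-965)) has degree 2 over Q, and its unique nontrivial automorphism is sqrt(-965) ↦ -sqrt(-965). Hence Gal(Q(sqrt(-965))/Q) = Z/2Z.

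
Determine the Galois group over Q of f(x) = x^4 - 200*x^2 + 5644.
Gal(K/Q) = V_4 (Klein four-group, Z/2Z × Z/2Z)

f factors as (x^2 - 166)(x^2 - 34), so the splitting field is K = Q(sqrt(166), sqrt(34)). The elements 166, 34, 5644 are all non-squares in Q, so sqrt(166) and sqrt(34) generate independent quadratic extensions. Thus [K:Q] = 4 and Gal(K/Q) is generated by the two order-2 automorphisms sqrt(166) ↦ -sqrt(166) and sqrt(34) ↦ -sqrt(34), giving V_4.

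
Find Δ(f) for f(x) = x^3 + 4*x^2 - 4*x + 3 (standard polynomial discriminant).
Δ = -1363

For x^3 + a x^2 + b x + c the discriminant is Δ = 18 a b c - 4 a^3 c + a^2 b^2 - 4 b^3 - 27 c^2.
Plug a = 4, b = -4, c = 3:
  18*(4)*(-4)*(3) - 4*(4)^3*(3) + (4)^2*(-4)^2 - 4*(-4)^3 - 27*(3)^2
  = -864 + (-768) + 256 + (256) + (-243)
  = -1363.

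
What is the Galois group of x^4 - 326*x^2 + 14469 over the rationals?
Gal(K/Q) = V_4 (Klein four-group, Z/2Z × Z/2Z)

f factors as (x^2 - 273)(x^2 - 53), so the splitting field is K = Q(sqrt(273), sqrt(53)). The elements 273, 53, 14469 are all non-squares in Q, so sqrt(273) and sqrt(53) generate independent quadratic extensions. Thus [K:Q] = 4 and Gal(K/Q) is generated by the two order-2 automorphisms sqrt(273) ↦ -sqrt(273) and sqrt(53) ↦ -sqrt(53), giving V_4.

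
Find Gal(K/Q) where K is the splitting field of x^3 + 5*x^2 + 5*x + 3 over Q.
Gal(K/Q) = S_3 (symmetric group of order 6)

Compute the discriminant of x^3 + (5)*x^2 + (5)*x + (3): Δ = -268. Since Δ is not a rational square, the Galois group is not contained in A_3; it must be the full S_3 (irreducibility of the cubic rules out anything smaller).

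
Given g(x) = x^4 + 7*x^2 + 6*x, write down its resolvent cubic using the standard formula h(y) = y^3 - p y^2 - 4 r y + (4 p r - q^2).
h(y) = y^3 - 7*y^2 - 36

Identify coefficients: p = 7, q = 6, r = 0.
Plug into h(y) = y^3 - p y^2 - 4 r y + (4 p r - q^2):
  h(y) = y^3 - (7) y^2 - 4*(0) y + (4*(7)*(0) - (6)^2)
       = y^3 + (-7) y^2 + (0) y + (-36).
Simplifying: h(y) = y^3 - 7*y^2 - 36.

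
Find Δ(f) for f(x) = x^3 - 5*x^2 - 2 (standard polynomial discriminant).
Δ = -1108

For x^3 + a x^2 + b x + c the discriminant is Δ = 18 a b c - 4 a^3 c + a^2 b^2 - 4 b^3 - 27 c^2.
Plug a = -5, b = 0, c = -2:
  18*(-5)*(0)*(-2) - 4*(-5)^3*(-2) + (-5)^2*(0)^2 - 4*(0)^3 - 27*(-2)^2
  = 0 + (-1000) + 0 + (0) + (-108)
  = -1108.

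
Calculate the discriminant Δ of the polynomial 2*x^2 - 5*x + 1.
Δ = 17

For a quadratic a x^2 + b x + c the discriminant is Δ = b^2 - 4ac = (-5)^2 - 4*(2)*(1) = 25 - (8) = 17.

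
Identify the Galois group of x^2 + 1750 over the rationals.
Gal(K/Q) = Z/2Z (cyclic of order 2)

x^2 + 1750 is irreducible over Q since -1750 is not a rational square. The splitting field Q(sqrt(-1750)) has degree 2 over Q, and its unique nontrivial automorphism is sqrt(-1750) ↦ -sqrt(-1750). Hence Gal(Q(sqrt(-1750))/Q) = Z/2Z.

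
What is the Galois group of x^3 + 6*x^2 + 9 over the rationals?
Gal(K/Q) = S_3 (symmetric group of order 6)

Compute the discriminant of x^3 + (6)*x^2 + (0)*x + (9): Δ = -9963. Since Δ is not a rational square, the Galois group is not contained in A_3; it must be the full S_3 (irreducibility of the cubic rules out anything smaller).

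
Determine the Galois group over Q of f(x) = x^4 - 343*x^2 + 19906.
Gal(K/Q) = V_4 (Klein four-group, Z/2Z × Z/2Z)

f factors as (x^2 - 74)(x^2 - 269), so the splitting field is K = Q(sqrt(74), sqrt(269)). The elements 74, 269, 19906 are all non-squares in Q, so sqrt(74) and sqrt(269) generate independent quadratic extensions. Thus [K:Q] = 4 and Gal(K/Q) is generated by the two order-2 automorphisms sqrt(74) ↦ -sqrt(74) and sqrt(269) ↦ -sqrt(269), giving V_4.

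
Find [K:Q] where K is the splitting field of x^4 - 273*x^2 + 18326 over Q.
[K:Q] = 4

f factors as (x^2 - 154)(x^2 - 119); the splitting field is K = Q(sqrt(154), sqrt(119)). Since 154, 119, and 18326 are all non-squares in Q, the three subfields Q(sqrt(154)), Q(sqrt(119)), Q(sqrt(18326)) are distinct degree-2 extensions, so [K:Q] = 4 (Klein four Galois group).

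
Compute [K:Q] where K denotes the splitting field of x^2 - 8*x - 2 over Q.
[K:Q] = 2

The discriminant of x^2 + (-8)*x + (-2) is b^2 - 4c = 64 - (-8) = 72. Since 72 is not a perfect square in Q, the polynomial is irreducible over Q. Its two roots generate a degree-2 extension, so [K:Q] = 2.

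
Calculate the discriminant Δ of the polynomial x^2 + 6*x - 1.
Δ = 40

For a quadratic a x^2 + b x + c the discriminant is Δ = b^2 - 4ac = (6)^2 - 4*(1)*(-1) = 36 - (-4) = 40.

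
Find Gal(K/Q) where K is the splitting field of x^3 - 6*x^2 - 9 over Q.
Gal(K/Q) = S_3 (symmetric group of order 6)

Compute the discriminant of x^3 + (-6)*x^2 + (0)*x + (-9): Δ = -9963. Since Δ is not a rational square, the Galois group is not contained in A_3; it must be the full S_3 (irreducibility of the cubic rules out anything smaller).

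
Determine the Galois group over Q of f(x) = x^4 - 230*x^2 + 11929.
Gal(K/Q) = V_4 (Klein four-group, Z/2Z × Z/2Z)

f factors as (x^2 - 79)(x^2 - 151), so the splitting field is K = Q(sqrt(79), sqrt(151)). The elements 79, 151, 11929 are all non-squares in Q, so sqrt(79) and sqrt(151) generate independent quadratic extensions. Thus [K:Q] = 4 and Gal(K/Q) is generated by the two order-2 automorphisms sqrt(79) ↦ -sqrt(79) and sqrt(151) ↦ -sqrt(151), giving V_4.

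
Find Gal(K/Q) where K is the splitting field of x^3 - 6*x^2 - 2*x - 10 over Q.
Gal(K/Q) = S_3 (symmetric group of order 6)

Compute the discriminant of x^3 + (-6)*x^2 + (-2)*x + (-10): Δ = -13324. Since Δ is not a rational square, the Galois group is not contained in A_3; it must be the full S_3 (irreducibility of the cubic rules out anything smaller).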